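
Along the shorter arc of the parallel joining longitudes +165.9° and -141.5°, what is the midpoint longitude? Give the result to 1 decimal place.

-167.8°

Signed shortest Δλ from +165.9° to -141.5° is +52.6°.
Midpoint longitude = +165.9° + (+52.6°)/2 = +165.9° + 26.3° = +192.2°.
Normalise into (−180°, 180°]: -167.8°.
(The naïve average (+165.9 + -141.5)/2 = 12.2° is on the wrong side of the globe.)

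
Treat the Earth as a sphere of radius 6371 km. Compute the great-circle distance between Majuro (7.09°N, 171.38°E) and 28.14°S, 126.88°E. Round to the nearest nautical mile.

Δλ = 126.88 − 171.38 = -44.50°.
Δφ = -28.14 − 7.09 = -35.23°.
a = sin²(Δφ/2) + cos φ₁ · cos φ₂ · sin²(Δλ/2) = 0.217039.
c = 2·atan2(√a, √(1−a)) = 0.96925 rad → d = 6371·c ≈ 6175.07 km ≈ 3334.27 nmi.

3334 nmi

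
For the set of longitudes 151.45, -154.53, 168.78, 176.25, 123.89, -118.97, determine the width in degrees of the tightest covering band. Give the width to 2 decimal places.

117.14°

Sort the longitudes: -154.53°, -118.97°, +123.89°, +151.45°, +168.78°, +176.25°.
Eastward gaps between consecutive values (wrapping around): 35.56°, 242.86°, 27.56°, 17.33°, 7.47°, 29.22°.
Largest gap = 242.86° ⇒ minimal covering band is its complement: 360° − 242.86° = 117.14°.
Band runs from +123.89° eastward to -118.97°, crossing the antimeridian.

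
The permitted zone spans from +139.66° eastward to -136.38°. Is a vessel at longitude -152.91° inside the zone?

Yes

Band width going east from +139.66° to -136.38°: ((-136.38 − 139.66) mod 360) = 83.96°.
Offset of -152.91° east of the west edge: ((-152.91 − 139.66) mod 360) = 67.43°.
67.43° ≤ 83.96° ⇒ inside.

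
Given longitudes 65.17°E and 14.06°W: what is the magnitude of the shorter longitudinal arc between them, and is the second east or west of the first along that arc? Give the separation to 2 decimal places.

79.23° west

Raw difference: -14.06 − 65.17 = -79.23°.
Normalise into (−180°, 180°]: -79.23° stays -79.23°.
Negative ⇒ the second point lies to the west; separation 79.23°.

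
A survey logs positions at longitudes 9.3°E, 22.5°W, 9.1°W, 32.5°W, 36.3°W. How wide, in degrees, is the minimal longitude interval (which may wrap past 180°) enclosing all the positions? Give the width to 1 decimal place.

45.6°

Sort the longitudes: -36.3°, -32.5°, -22.5°, -9.1°, +9.3°.
Eastward gaps between consecutive values (wrapping around): 3.8°, 10.0°, 13.4°, 18.4°, 314.4°.
Largest gap = 314.4° ⇒ minimal covering band is its complement: 360° − 314.4° = 45.6°.
Band runs from -36.3° eastward to +9.3°.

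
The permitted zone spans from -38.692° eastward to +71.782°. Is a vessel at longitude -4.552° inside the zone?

Band width going east from -38.692° to +71.782°: ((71.782 − -38.692) mod 360) = 110.474°.
Offset of -4.552° east of the west edge: ((-4.552 − -38.692) mod 360) = 34.140°.
34.140° ≤ 110.474° ⇒ inside.

Yes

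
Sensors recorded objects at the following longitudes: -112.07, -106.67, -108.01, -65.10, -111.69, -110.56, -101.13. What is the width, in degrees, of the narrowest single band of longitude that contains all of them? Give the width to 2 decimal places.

Sort the longitudes: -112.07°, -111.69°, -110.56°, -108.01°, -106.67°, -101.13°, -65.10°.
Eastward gaps between consecutive values (wrapping around): 0.38°, 1.13°, 2.55°, 1.34°, 5.54°, 36.03°, 313.03°.
Largest gap = 313.03° ⇒ minimal covering band is its complement: 360° − 313.03° = 46.97°.
Band runs from -112.07° eastward to -65.10°.

46.97°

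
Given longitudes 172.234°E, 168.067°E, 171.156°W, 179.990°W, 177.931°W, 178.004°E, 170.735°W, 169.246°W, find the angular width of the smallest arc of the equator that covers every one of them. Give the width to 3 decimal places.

22.687°

Sort the longitudes: -179.990°, -177.931°, -171.156°, -170.735°, -169.246°, +168.067°, +172.234°, +178.004°.
Eastward gaps between consecutive values (wrapping around): 2.059°, 6.775°, 0.421°, 1.489°, 337.313°, 4.167°, 5.770°, 2.006°.
Largest gap = 337.313° ⇒ minimal covering band is its complement: 360° − 337.313° = 22.687°.
Band runs from +168.067° eastward to -169.246°, crossing the antimeridian.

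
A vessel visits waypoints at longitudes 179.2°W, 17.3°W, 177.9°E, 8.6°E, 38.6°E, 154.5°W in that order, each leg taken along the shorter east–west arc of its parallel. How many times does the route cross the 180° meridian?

Leg 1: -179.2° → -17.3°, shortest Δλ = 161.9° (east) — does not cross 180°.
Leg 2: -17.3° → +177.9°, shortest Δλ = -164.8° (west) — crosses 180°.
Leg 3: +177.9° → +8.6°, shortest Δλ = -169.3° (west) — does not cross 180°.
Leg 4: +8.6° → +38.6°, shortest Δλ = 30.0° (east) — does not cross 180°.
Leg 5: +38.6° → -154.5°, shortest Δλ = 166.9° (east) — crosses 180°.
Total crossings: 2.

2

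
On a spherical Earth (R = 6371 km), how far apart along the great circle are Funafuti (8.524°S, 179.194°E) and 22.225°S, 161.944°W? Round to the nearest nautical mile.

Δλ = -161.944 − 179.194 = -341.138°; wrapped into (−180°, 180°]: 18.862°.
Δφ = -22.225 − -8.524 = -13.701°.
a = sin²(Δφ/2) + cos φ₁ · cos φ₂ · sin²(Δλ/2) = 0.038808.
c = 2·atan2(√a, √(1−a)) = 0.39659 rad → d = 6371·c ≈ 2526.67 km ≈ 1364.29 nmi.

1364 nmi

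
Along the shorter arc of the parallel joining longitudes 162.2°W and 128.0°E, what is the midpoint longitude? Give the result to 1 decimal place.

Signed shortest Δλ from -162.2° to +128.0° is -69.8°.
Midpoint longitude = -162.2° + (-69.8°)/2 = -162.2° − 34.9° = -197.1°.
Normalise into (−180°, 180°]: +162.9°.
(The naïve average (-162.2 + +128.0)/2 = -17.1° is on the wrong side of the globe.)

162.9°E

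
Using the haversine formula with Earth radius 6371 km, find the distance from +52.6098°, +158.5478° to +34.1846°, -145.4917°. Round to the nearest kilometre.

Δλ = -145.4917 − 158.5478 = -304.0395°; wrapped into (−180°, 180°]: 55.9605°.
Δφ = 34.1846 − 52.6098 = -18.4252°.
a = sin²(Δφ/2) + cos φ₁ · cos φ₂ · sin²(Δλ/2) = 0.136203.
c = 2·atan2(√a, √(1−a)) = 0.75599 rad → d = 6371·c ≈ 4816.40 km.

4816 km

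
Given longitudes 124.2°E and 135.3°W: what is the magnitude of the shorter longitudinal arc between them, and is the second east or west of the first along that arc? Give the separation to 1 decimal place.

Raw difference: -135.3 − 124.2 = -259.5°.
Normalise into (−180°, 180°]: -259.5° + 360° = 100.5°.
Positive ⇒ the second point lies to the east; separation 100.5°.

100.5° east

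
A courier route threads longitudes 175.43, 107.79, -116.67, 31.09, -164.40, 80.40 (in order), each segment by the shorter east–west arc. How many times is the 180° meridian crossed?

Leg 1: +175.43° → +107.79°, shortest Δλ = -67.64° (west) — does not cross 180°.
Leg 2: +107.79° → -116.67°, shortest Δλ = 135.54° (east) — crosses 180°.
Leg 3: -116.67° → +31.09°, shortest Δλ = 147.76° (east) — does not cross 180°.
Leg 4: +31.09° → -164.40°, shortest Δλ = 164.51° (east) — crosses 180°.
Leg 5: -164.40° → +80.40°, shortest Δλ = -115.2° (west) — crosses 180°.
Total crossings: 3.

3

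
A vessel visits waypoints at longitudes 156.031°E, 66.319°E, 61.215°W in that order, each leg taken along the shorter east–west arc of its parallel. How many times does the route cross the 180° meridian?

0

Leg 1: +156.031° → +66.319°, shortest Δλ = -89.712° (west) — does not cross 180°.
Leg 2: +66.319° → -61.215°, shortest Δλ = -127.534° (west) — does not cross 180°.
Total crossings: 0.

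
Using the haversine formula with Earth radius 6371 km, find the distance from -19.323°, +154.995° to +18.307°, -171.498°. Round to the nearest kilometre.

Δλ = -171.498 − 154.995 = -326.493°; wrapped into (−180°, 180°]: 33.507°.
Δφ = 18.307 − -19.323 = 37.630°.
a = sin²(Δφ/2) + cos φ₁ · cos φ₂ · sin²(Δλ/2) = 0.178457.
c = 2·atan2(√a, √(1−a)) = 0.87227 rad → d = 6371·c ≈ 5557.26 km.

5557 km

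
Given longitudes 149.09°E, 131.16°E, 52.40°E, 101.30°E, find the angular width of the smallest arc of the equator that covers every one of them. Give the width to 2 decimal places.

96.69°

Sort the longitudes: +52.40°, +101.30°, +131.16°, +149.09°.
Eastward gaps between consecutive values (wrapping around): 48.90°, 29.86°, 17.93°, 263.31°.
Largest gap = 263.31° ⇒ minimal covering band is its complement: 360° − 263.31° = 96.69°.
Band runs from +52.40° eastward to +149.09°.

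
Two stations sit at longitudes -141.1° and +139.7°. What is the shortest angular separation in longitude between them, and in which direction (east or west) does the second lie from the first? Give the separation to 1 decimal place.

79.2° west

Raw difference: 139.7 − -141.1 = 280.8°.
Normalise into (−180°, 180°]: 280.8° − 360° = -79.2°.
Negative ⇒ the second point lies to the west; separation 79.2°.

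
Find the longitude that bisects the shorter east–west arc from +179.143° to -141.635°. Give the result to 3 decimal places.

Signed shortest Δλ from +179.143° to -141.635° is +39.222°.
Midpoint longitude = +179.143° + (+39.222°)/2 = +179.143° + 19.611° = +198.754°.
Normalise into (−180°, 180°]: -161.246°.
(The naïve average (+179.143 + -141.635)/2 = 18.754° is on the wrong side of the globe.)

-161.246°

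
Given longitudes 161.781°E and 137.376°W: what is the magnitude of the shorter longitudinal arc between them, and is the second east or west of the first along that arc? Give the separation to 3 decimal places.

60.843° east

Raw difference: -137.376 − 161.781 = -299.157°.
Normalise into (−180°, 180°]: -299.157° + 360° = 60.843°.
Positive ⇒ the second point lies to the east; separation 60.843°.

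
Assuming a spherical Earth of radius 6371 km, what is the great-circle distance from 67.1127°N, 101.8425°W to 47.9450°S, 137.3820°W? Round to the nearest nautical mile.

Δλ = -137.3820 − -101.8425 = -35.5395°.
Δφ = -47.9450 − 67.1127 = -115.0577°.
a = sin²(Δφ/2) + cos φ₁ · cos φ₂ · sin²(Δλ/2) = 0.736030.
c = 2·atan2(√a, √(1−a)) = 2.06242 rad → d = 6371·c ≈ 13139.70 km ≈ 7094.87 nmi.

7095 nmi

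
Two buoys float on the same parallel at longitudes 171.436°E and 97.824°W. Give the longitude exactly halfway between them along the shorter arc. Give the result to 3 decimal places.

Signed shortest Δλ from +171.436° to -97.824° is +90.740°.
Midpoint longitude = +171.436° + (+90.740°)/2 = +171.436° + 45.370° = +216.806°.
Normalise into (−180°, 180°]: -143.194°.
(The naïve average (+171.436 + -97.824)/2 = 36.806° is on the wrong side of the globe.)

143.194°W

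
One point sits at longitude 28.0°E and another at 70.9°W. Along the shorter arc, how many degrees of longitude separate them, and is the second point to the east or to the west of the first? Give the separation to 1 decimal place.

98.9° west

Raw difference: -70.9 − 28.0 = -98.9°.
Normalise into (−180°, 180°]: -98.9° stays -98.9°.
Negative ⇒ the second point lies to the west; separation 98.9°.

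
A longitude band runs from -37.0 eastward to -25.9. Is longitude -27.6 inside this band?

Band width going east from -37.0° to -25.9°: ((-25.9 − -37.0) mod 360) = 11.1°.
Offset of -27.6° east of the west edge: ((-27.6 − -37.0) mod 360) = 9.4°.
9.4° ≤ 11.1° ⇒ inside.

Yes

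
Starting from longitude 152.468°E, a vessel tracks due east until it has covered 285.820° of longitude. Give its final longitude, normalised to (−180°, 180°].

78.288°E

Start at +152.468°; shift +285.820° → +438.288°.
+438.288° lies outside (−180°, 180°]; subtract 360° → +78.288°.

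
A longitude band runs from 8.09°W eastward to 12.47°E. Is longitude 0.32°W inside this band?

Yes

Band width going east from -8.09° to +12.47°: ((12.47 − -8.09) mod 360) = 20.56°.
Offset of -0.32° east of the west edge: ((-0.32 − -8.09) mod 360) = 7.77°.
7.77° ≤ 20.56° ⇒ inside.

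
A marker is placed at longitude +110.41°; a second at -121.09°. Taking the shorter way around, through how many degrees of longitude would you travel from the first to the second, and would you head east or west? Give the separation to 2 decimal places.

Raw difference: -121.09 − 110.41 = -231.5°.
Normalise into (−180°, 180°]: -231.5° + 360° = 128.5°.
Positive ⇒ the second point lies to the east; separation 128.50°.

128.50° east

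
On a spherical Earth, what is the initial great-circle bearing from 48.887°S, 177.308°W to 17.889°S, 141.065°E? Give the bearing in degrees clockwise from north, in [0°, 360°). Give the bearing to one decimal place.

Δλ = 141.065 − -177.308 = 318.373°; wrapped into (−180°, 180°]: -41.627°.
θ = atan2( sin Δλ · cos φ₂ , cos φ₁ · sin φ₂ − sin φ₁ · cos φ₂ · cos Δλ )
  = atan2(-0.63216, 0.33396) = -62.153° → normalised to [0°, 360°): 297.847°.

297.8°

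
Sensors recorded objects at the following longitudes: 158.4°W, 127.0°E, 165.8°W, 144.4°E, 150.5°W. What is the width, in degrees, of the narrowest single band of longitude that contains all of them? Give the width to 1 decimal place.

Sort the longitudes: -165.8°, -158.4°, -150.5°, +127.0°, +144.4°.
Eastward gaps between consecutive values (wrapping around): 7.4°, 7.9°, 277.5°, 17.4°, 49.8°.
Largest gap = 277.5° ⇒ minimal covering band is its complement: 360° − 277.5° = 82.5°.
Band runs from +127.0° eastward to -150.5°, crossing the antimeridian.

82.5°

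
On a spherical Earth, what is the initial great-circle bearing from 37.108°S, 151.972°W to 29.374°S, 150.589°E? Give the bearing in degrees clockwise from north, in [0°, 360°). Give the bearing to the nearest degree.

262°

Δλ = 150.589 − -151.972 = 302.561°; wrapped into (−180°, 180°]: -57.439°.
θ = atan2( sin Δλ · cos φ₂ , cos φ₁ · sin φ₂ − sin φ₁ · cos φ₂ · cos Δλ )
  = atan2(-0.73446, -0.10822) = -98.382° → normalised to [0°, 360°): 261.618°.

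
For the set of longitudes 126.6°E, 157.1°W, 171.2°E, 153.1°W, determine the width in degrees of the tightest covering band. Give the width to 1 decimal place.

80.3°

Sort the longitudes: -157.1°, -153.1°, +126.6°, +171.2°.
Eastward gaps between consecutive values (wrapping around): 4.0°, 279.7°, 44.6°, 31.7°.
Largest gap = 279.7° ⇒ minimal covering band is its complement: 360° − 279.7° = 80.3°.
Band runs from +126.6° eastward to -153.1°, crossing the antimeridian.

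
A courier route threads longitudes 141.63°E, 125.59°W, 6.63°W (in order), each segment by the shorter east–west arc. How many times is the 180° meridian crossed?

1

Leg 1: +141.63° → -125.59°, shortest Δλ = 92.78° (east) — crosses 180°.
Leg 2: -125.59° → -6.63°, shortest Δλ = 118.96° (east) — does not cross 180°.
Total crossings: 1.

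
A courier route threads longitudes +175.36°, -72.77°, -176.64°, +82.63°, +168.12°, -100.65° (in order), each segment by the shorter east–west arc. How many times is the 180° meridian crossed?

3

Leg 1: +175.36° → -72.77°, shortest Δλ = 111.87° (east) — crosses 180°.
Leg 2: -72.77° → -176.64°, shortest Δλ = -103.87° (west) — does not cross 180°.
Leg 3: -176.64° → +82.63°, shortest Δλ = -100.73° (west) — crosses 180°.
Leg 4: +82.63° → +168.12°, shortest Δλ = 85.49° (east) — does not cross 180°.
Leg 5: +168.12° → -100.65°, shortest Δλ = 91.23° (east) — crosses 180°.
Total crossings: 3.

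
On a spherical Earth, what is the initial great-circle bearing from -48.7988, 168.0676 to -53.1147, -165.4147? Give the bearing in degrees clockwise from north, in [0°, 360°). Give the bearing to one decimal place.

114.6°

Δλ = -165.4147 − 168.0676 = -333.4823°; wrapped into (−180°, 180°]: 26.5177°.
θ = atan2( sin Δλ · cos φ₂ , cos φ₁ · sin φ₂ − sin φ₁ · cos φ₂ · cos Δλ )
  = atan2(0.26798, -0.12277) = 114.613° → normalised to [0°, 360°): 114.613°.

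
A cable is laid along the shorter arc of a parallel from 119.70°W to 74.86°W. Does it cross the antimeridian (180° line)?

No

Signed shortest Δλ = ((-74.86 − -119.70 + 180) mod 360) − 180 = 44.84°.
Going east by 44.84° from -119.70° reaches -74.86° without touching 180°.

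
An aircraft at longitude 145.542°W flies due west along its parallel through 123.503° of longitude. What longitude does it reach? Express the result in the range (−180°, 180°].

Start at -145.542°; shift −123.503° → -269.045°.
-269.045° lies outside (−180°, 180°]; add 360° → +90.955°.

90.955°E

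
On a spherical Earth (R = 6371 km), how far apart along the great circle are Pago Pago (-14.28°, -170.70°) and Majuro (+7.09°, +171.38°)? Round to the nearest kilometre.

3091 km

Δλ = 171.38 − -170.70 = 342.08°; wrapped into (−180°, 180°]: -17.92°.
Δφ = 7.09 − -14.28 = 21.37°.
a = sin²(Δφ/2) + cos φ₁ · cos φ₂ · sin²(Δλ/2) = 0.057704.
c = 2·atan2(√a, √(1−a)) = 0.48518 rad → d = 6371·c ≈ 3091.06 km.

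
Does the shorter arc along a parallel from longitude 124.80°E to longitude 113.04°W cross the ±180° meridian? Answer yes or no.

Naïve |-113.04 − 124.80| = 237.84° > 180°, so the shorter arc goes the other way round — across 180°.
Signed shortest Δλ = ((-113.04 − 124.80 + 180) mod 360) − 180 = 122.16°.
Going east by 122.16° from +124.80° passes through 180° before reaching -113.04°.

Yes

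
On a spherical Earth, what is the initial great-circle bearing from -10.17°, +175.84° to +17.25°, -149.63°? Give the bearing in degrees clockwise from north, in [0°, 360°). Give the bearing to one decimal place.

51.5°

Δλ = -149.63 − 175.84 = -325.47°; wrapped into (−180°, 180°]: 34.53°.
θ = atan2( sin Δλ · cos φ₂ , cos φ₁ · sin φ₂ − sin φ₁ · cos φ₂ · cos Δλ )
  = atan2(0.54134, 0.43080) = 51.487° → normalised to [0°, 360°): 51.487°.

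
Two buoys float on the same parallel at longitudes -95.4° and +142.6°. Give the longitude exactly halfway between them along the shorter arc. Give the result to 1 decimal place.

-156.4°

Signed shortest Δλ from -95.4° to +142.6° is -122.0°.
Midpoint longitude = -95.4° + (-122.0°)/2 = -95.4° − 61.0° = -156.4°.
(The naïve average (-95.4 + +142.6)/2 = 23.6° is on the wrong side of the globe.)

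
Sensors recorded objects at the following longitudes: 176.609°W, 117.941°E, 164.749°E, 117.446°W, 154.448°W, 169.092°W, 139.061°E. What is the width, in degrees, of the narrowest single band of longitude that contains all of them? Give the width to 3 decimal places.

124.613°

Sort the longitudes: -176.609°, -169.092°, -154.448°, -117.446°, +117.941°, +139.061°, +164.749°.
Eastward gaps between consecutive values (wrapping around): 7.517°, 14.644°, 37.002°, 235.387°, 21.120°, 25.688°, 18.642°.
Largest gap = 235.387° ⇒ minimal covering band is its complement: 360° − 235.387° = 124.613°.
Band runs from +117.941° eastward to -117.446°, crossing the antimeridian.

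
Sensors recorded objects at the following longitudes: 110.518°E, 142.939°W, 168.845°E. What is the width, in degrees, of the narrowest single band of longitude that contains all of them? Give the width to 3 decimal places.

106.543°

Sort the longitudes: -142.939°, +110.518°, +168.845°.
Eastward gaps between consecutive values (wrapping around): 253.457°, 58.327°, 48.216°.
Largest gap = 253.457° ⇒ minimal covering band is its complement: 360° − 253.457° = 106.543°.
Band runs from +110.518° eastward to -142.939°, crossing the antimeridian.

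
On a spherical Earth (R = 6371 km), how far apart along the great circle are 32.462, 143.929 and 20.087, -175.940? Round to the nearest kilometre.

4203 km

Δλ = -175.940 − 143.929 = -319.869°; wrapped into (−180°, 180°]: 40.131°.
Δφ = 20.087 − 32.462 = -12.375°.
a = sin²(Δφ/2) + cos φ₁ · cos φ₂ · sin²(Δλ/2) = 0.104896.
c = 2·atan2(√a, √(1−a)) = 0.65965 rad → d = 6371·c ≈ 4202.62 km.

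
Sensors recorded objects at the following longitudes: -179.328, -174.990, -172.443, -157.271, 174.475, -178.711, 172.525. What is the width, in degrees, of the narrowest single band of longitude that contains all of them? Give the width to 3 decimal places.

30.204°

Sort the longitudes: -179.328°, -178.711°, -174.990°, -172.443°, -157.271°, +172.525°, +174.475°.
Eastward gaps between consecutive values (wrapping around): 0.617°, 3.721°, 2.547°, 15.172°, 329.796°, 1.950°, 6.197°.
Largest gap = 329.796° ⇒ minimal covering band is its complement: 360° − 329.796° = 30.204°.
Band runs from +172.525° eastward to -157.271°, crossing the antimeridian.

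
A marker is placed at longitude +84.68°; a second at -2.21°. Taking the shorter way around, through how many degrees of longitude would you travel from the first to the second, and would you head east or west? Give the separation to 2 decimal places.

Raw difference: -2.21 − 84.68 = -86.89°.
Normalise into (−180°, 180°]: -86.89° stays -86.89°.
Negative ⇒ the second point lies to the west; separation 86.89°.

86.89° west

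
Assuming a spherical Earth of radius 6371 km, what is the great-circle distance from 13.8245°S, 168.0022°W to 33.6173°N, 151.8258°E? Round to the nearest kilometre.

6777 km

Δλ = 151.8258 − -168.0022 = 319.8280°; wrapped into (−180°, 180°]: -40.1720°.
Δφ = 33.6173 − -13.8245 = 47.4418°.
a = sin²(Δφ/2) + cos φ₁ · cos φ₂ · sin²(Δλ/2) = 0.257204.
c = 2·atan2(√a, √(1−a)) = 1.06376 rad → d = 6371·c ≈ 6777.19 km.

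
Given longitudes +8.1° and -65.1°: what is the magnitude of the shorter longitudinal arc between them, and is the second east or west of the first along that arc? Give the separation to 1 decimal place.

73.2° west

Raw difference: -65.1 − 8.1 = -73.2°.
Normalise into (−180°, 180°]: -73.2° stays -73.2°.
Negative ⇒ the second point lies to the west; separation 73.2°.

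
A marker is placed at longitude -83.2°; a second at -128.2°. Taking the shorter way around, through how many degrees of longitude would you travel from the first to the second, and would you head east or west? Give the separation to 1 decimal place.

45.0° west

Raw difference: -128.2 − -83.2 = -45.0°.
Normalise into (−180°, 180°]: -45.0° stays -45.0°.
Negative ⇒ the second point lies to the west; separation 45.0°.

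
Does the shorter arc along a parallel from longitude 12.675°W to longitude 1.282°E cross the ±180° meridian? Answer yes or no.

Signed shortest Δλ = ((1.282 − -12.675 + 180) mod 360) − 180 = 13.957°.
Going east by 13.957° from -12.675° reaches +1.282° without touching 180°.

No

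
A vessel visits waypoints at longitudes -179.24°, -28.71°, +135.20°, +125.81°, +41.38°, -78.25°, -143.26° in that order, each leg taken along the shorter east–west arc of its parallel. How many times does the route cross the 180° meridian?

Leg 1: -179.24° → -28.71°, shortest Δλ = 150.53° (east) — does not cross 180°.
Leg 2: -28.71° → +135.20°, shortest Δλ = 163.91° (east) — does not cross 180°.
Leg 3: +135.20° → +125.81°, shortest Δλ = -9.39° (west) — does not cross 180°.
Leg 4: +125.81° → +41.38°, shortest Δλ = -84.43° (west) — does not cross 180°.
Leg 5: +41.38° → -78.25°, shortest Δλ = -119.63° (west) — does not cross 180°.
Leg 6: -78.25° → -143.26°, shortest Δλ = -65.01° (west) — does not cross 180°.
Total crossings: 0.

0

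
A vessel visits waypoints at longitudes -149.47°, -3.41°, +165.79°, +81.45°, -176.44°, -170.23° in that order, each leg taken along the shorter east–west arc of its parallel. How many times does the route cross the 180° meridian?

Leg 1: -149.47° → -3.41°, shortest Δλ = 146.06° (east) — does not cross 180°.
Leg 2: -3.41° → +165.79°, shortest Δλ = 169.2° (east) — does not cross 180°.
Leg 3: +165.79° → +81.45°, shortest Δλ = -84.34° (west) — does not cross 180°.
Leg 4: +81.45° → -176.44°, shortest Δλ = 102.11° (east) — crosses 180°.
Leg 5: -176.44° → -170.23°, shortest Δλ = 6.21° (east) — does not cross 180°.
Total crossings: 1.

1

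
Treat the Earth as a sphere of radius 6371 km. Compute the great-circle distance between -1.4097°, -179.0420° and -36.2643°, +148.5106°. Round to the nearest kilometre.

5114 km

Δλ = 148.5106 − -179.0420 = 327.5526°; wrapped into (−180°, 180°]: -32.4474°.
Δφ = -36.2643 − -1.4097 = -34.8546°.
a = sin²(Δφ/2) + cos φ₁ · cos φ₂ · sin²(Δλ/2) = 0.152616.
c = 2·atan2(√a, √(1−a)) = 0.80270 rad → d = 6371·c ≈ 5114.00 km.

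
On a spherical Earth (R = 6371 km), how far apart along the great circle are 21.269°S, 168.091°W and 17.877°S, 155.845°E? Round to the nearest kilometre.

3789 km

Δλ = 155.845 − -168.091 = 323.936°; wrapped into (−180°, 180°]: -36.064°.
Δφ = -17.877 − -21.269 = 3.392°.
a = sin²(Δφ/2) + cos φ₁ · cos φ₂ · sin²(Δλ/2) = 0.085858.
c = 2·atan2(√a, √(1−a)) = 0.59476 rad → d = 6371·c ≈ 3789.21 km.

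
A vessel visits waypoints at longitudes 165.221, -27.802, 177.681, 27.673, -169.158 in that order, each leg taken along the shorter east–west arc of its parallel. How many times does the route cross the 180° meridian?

3

Leg 1: +165.221° → -27.802°, shortest Δλ = 166.977° (east) — crosses 180°.
Leg 2: -27.802° → +177.681°, shortest Δλ = -154.517° (west) — crosses 180°.
Leg 3: +177.681° → +27.673°, shortest Δλ = -150.008° (west) — does not cross 180°.
Leg 4: +27.673° → -169.158°, shortest Δλ = 163.169° (east) — crosses 180°.
Total crossings: 3.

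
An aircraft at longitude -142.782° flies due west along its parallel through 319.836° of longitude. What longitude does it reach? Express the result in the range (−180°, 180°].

-102.618°

Start at -142.782°; shift −319.836° → -462.618°.
-462.618° lies outside (−180°, 180°]; add 360° → -102.618°.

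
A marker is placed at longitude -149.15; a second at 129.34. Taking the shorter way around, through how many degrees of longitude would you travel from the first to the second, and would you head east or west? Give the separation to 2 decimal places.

81.51° west

Raw difference: 129.34 − -149.15 = 278.49°.
Normalise into (−180°, 180°]: 278.49° − 360° = -81.51°.
Negative ⇒ the second point lies to the west; separation 81.51°.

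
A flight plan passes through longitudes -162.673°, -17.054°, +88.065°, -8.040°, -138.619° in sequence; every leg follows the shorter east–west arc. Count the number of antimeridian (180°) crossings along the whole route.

Leg 1: -162.673° → -17.054°, shortest Δλ = 145.619° (east) — does not cross 180°.
Leg 2: -17.054° → +88.065°, shortest Δλ = 105.119° (east) — does not cross 180°.
Leg 3: +88.065° → -8.040°, shortest Δλ = -96.105° (west) — does not cross 180°.
Leg 4: -8.040° → -138.619°, shortest Δλ = -130.579° (west) — does not cross 180°.
Total crossings: 0.

0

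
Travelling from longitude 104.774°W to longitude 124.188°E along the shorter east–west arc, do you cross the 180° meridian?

Naïve |124.188 − -104.774| = 228.962° > 180°, so the shorter arc goes the other way round — across 180°.
Signed shortest Δλ = ((124.188 − -104.774 + 180) mod 360) − 180 = -131.038°.
Going west by 131.038° from -104.774° passes through 180° before reaching +124.188°.

Yes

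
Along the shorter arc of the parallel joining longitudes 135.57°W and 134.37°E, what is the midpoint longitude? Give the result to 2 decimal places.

179.40°E

Signed shortest Δλ from -135.57° to +134.37° is -90.06°.
Midpoint longitude = -135.57° + (-90.06°)/2 = -135.57° − 45.03° = -180.60°.
Normalise into (−180°, 180°]: +179.40°.
(The naïve average (-135.57 + +134.37)/2 = -0.6° is on the wrong side of the globe.)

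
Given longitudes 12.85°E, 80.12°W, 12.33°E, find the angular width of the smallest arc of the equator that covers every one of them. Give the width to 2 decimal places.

Sort the longitudes: -80.12°, +12.33°, +12.85°.
Eastward gaps between consecutive values (wrapping around): 92.45°, 0.52°, 267.03°.
Largest gap = 267.03° ⇒ minimal covering band is its complement: 360° − 267.03° = 92.97°.
Band runs from -80.12° eastward to +12.85°.

92.97°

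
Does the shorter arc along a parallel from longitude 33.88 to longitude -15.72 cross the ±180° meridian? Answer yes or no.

No

Signed shortest Δλ = ((-15.72 − 33.88 + 180) mod 360) − 180 = -49.6°.
Going west by 49.6° from +33.88° reaches -15.72° without touching 180°.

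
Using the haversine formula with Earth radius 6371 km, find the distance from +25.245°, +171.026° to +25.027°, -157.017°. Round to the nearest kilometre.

Δλ = -157.017 − 171.026 = -328.043°; wrapped into (−180°, 180°]: 31.957°.
Δφ = 25.027 − 25.245 = -0.218°.
a = sin²(Δφ/2) + cos φ₁ · cos φ₂ · sin²(Δλ/2) = 0.062108.
c = 2·atan2(√a, √(1−a)) = 0.50374 rad → d = 6371·c ≈ 3209.33 km.

3209 km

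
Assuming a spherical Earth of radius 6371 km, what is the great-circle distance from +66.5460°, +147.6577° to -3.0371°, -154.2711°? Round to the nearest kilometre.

Δλ = -154.2711 − 147.6577 = -301.9288°; wrapped into (−180°, 180°]: 58.0712°.
Δφ = -3.0371 − 66.5460 = -69.5831°.
a = sin²(Δφ/2) + cos φ₁ · cos φ₂ · sin²(Δλ/2) = 0.419203.
c = 2·atan2(√a, √(1−a)) = 1.40849 rad → d = 6371·c ≈ 8973.49 km.

8973 km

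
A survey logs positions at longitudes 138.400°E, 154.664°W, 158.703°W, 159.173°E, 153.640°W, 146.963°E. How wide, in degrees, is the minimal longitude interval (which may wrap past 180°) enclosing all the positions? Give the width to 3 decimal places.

Sort the longitudes: -158.703°, -154.664°, -153.640°, +138.400°, +146.963°, +159.173°.
Eastward gaps between consecutive values (wrapping around): 4.039°, 1.024°, 292.040°, 8.563°, 12.210°, 42.124°.
Largest gap = 292.040° ⇒ minimal covering band is its complement: 360° − 292.040° = 67.960°.
Band runs from +138.400° eastward to -153.640°, crossing the antimeridian.

67.960°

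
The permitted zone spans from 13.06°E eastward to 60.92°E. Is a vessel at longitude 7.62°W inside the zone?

No

Band width going east from +13.06° to +60.92°: ((60.92 − 13.06) mod 360) = 47.86°.
Offset of -7.62° east of the west edge: ((-7.62 − 13.06) mod 360) = 339.32°.
339.32° > 47.86° ⇒ outside.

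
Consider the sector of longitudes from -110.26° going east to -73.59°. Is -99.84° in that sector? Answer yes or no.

Yes

Band width going east from -110.26° to -73.59°: ((-73.59 − -110.26) mod 360) = 36.67°.
Offset of -99.84° east of the west edge: ((-99.84 − -110.26) mod 360) = 10.42°.
10.42° ≤ 36.67° ⇒ inside.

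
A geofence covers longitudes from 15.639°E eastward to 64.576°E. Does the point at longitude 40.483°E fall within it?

Band width going east from +15.639° to +64.576°: ((64.576 − 15.639) mod 360) = 48.937°.
Offset of +40.483° east of the west edge: ((40.483 − 15.639) mod 360) = 24.844°.
24.844° ≤ 48.937° ⇒ inside.

Yes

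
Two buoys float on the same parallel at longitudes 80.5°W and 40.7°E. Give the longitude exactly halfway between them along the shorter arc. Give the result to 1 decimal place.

Signed shortest Δλ from -80.5° to +40.7° is +121.2°.
Midpoint longitude = -80.5° + (+121.2°)/2 = -80.5° + 60.6° = -19.9°.

19.9°W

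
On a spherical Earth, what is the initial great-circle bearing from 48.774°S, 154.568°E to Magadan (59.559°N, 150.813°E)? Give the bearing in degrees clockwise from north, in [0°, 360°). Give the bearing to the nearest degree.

Δλ = 150.813 − 154.568 = -3.755°.
θ = atan2( sin Δλ · cos φ₂ , cos φ₁ · sin φ₂ − sin φ₁ · cos φ₂ · cos Δλ )
  = atan2(-0.03318, 0.94843) = -2.004° → normalised to [0°, 360°): 357.996°.

358°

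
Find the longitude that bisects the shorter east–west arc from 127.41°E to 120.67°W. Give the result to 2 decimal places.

Signed shortest Δλ from +127.41° to -120.67° is +111.92°.
Midpoint longitude = +127.41° + (+111.92°)/2 = +127.41° + 55.96° = +183.37°.
Normalise into (−180°, 180°]: -176.63°.
(The naïve average (+127.41 + -120.67)/2 = 3.37° is on the wrong side of the globe.)

176.63°W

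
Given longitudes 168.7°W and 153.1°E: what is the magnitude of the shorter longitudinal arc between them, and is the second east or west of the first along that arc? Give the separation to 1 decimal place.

38.2° west

Raw difference: 153.1 − -168.7 = 321.8°.
Normalise into (−180°, 180°]: 321.8° − 360° = -38.2°.
Negative ⇒ the second point lies to the west; separation 38.2°.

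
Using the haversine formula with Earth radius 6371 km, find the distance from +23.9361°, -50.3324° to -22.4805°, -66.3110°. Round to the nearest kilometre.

Δλ = -66.3110 − -50.3324 = -15.9786°.
Δφ = -22.4805 − 23.9361 = -46.4166°.
a = sin²(Δφ/2) + cos φ₁ · cos φ₂ · sin²(Δλ/2) = 0.171610.
c = 2·atan2(√a, √(1−a)) = 0.85426 rad → d = 6371·c ≈ 5442.46 km.

5442 km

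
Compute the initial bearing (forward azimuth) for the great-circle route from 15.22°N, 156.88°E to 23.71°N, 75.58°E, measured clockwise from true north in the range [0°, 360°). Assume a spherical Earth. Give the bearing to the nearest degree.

291°

Δλ = 75.58 − 156.88 = -81.30°.
θ = atan2( sin Δλ · cos φ₂ , cos φ₁ · sin φ₂ − sin φ₁ · cos φ₂ · cos Δλ )
  = atan2(-0.90506, 0.35165) = -68.767° → normalised to [0°, 360°): 291.233°.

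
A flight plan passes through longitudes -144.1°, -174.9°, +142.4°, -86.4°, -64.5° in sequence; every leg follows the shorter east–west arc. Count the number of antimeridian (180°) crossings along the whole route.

2

Leg 1: -144.1° → -174.9°, shortest Δλ = -30.8° (west) — does not cross 180°.
Leg 2: -174.9° → +142.4°, shortest Δλ = -42.7° (west) — crosses 180°.
Leg 3: +142.4° → -86.4°, shortest Δλ = 131.2° (east) — crosses 180°.
Leg 4: -86.4° → -64.5°, shortest Δλ = 21.9° (east) — does not cross 180°.
Total crossings: 2.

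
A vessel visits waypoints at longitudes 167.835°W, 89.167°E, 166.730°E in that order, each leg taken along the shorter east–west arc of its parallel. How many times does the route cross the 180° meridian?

1

Leg 1: -167.835° → +89.167°, shortest Δλ = -102.998° (west) — crosses 180°.
Leg 2: +89.167° → +166.730°, shortest Δλ = 77.563° (east) — does not cross 180°.
Total crossings: 1.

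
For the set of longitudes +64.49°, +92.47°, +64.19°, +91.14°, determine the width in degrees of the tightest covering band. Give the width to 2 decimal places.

28.28°

Sort the longitudes: +64.19°, +64.49°, +91.14°, +92.47°.
Eastward gaps between consecutive values (wrapping around): 0.30°, 26.65°, 1.33°, 331.72°.
Largest gap = 331.72° ⇒ minimal covering band is its complement: 360° − 331.72° = 28.28°.
Band runs from +64.19° eastward to +92.47°.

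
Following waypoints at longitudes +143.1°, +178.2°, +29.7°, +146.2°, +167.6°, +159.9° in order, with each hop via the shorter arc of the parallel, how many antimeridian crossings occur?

Leg 1: +143.1° → +178.2°, shortest Δλ = 35.1° (east) — does not cross 180°.
Leg 2: +178.2° → +29.7°, shortest Δλ = -148.5° (west) — does not cross 180°.
Leg 3: +29.7° → +146.2°, shortest Δλ = 116.5° (east) — does not cross 180°.
Leg 4: +146.2° → +167.6°, shortest Δλ = 21.4° (east) — does not cross 180°.
Leg 5: +167.6° → +159.9°, shortest Δλ = -7.7° (west) — does not cross 180°.
Total crossings: 0.

0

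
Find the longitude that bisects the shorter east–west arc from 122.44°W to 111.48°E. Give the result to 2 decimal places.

Signed shortest Δλ from -122.44° to +111.48° is -126.08°.
Midpoint longitude = -122.44° + (-126.08°)/2 = -122.44° − 63.04° = -185.48°.
Normalise into (−180°, 180°]: +174.52°.
(The naïve average (-122.44 + +111.48)/2 = -5.48° is on the wrong side of the globe.)

174.52°E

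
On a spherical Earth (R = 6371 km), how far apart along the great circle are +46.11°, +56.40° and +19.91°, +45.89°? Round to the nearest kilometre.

Δλ = 45.89 − 56.40 = -10.51°.
Δφ = 19.91 − 46.11 = -26.20°.
a = sin²(Δφ/2) + cos φ₁ · cos φ₂ · sin²(Δλ/2) = 0.056839.
c = 2·atan2(√a, √(1−a)) = 0.48145 rad → d = 6371·c ≈ 3067.34 km.

3067 km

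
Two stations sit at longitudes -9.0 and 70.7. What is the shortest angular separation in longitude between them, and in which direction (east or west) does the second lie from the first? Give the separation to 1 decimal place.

Raw difference: 70.7 − -9.0 = 79.7°.
Normalise into (−180°, 180°]: 79.7° stays 79.7°.
Positive ⇒ the second point lies to the east; separation 79.7°.

79.7° east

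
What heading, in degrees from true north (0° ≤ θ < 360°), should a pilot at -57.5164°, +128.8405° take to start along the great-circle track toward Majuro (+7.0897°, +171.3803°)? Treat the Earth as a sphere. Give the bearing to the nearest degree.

Δλ = 171.3803 − 128.8405 = 42.5398°.
θ = atan2( sin Δλ · cos φ₂ , cos φ₁ · sin φ₂ − sin φ₁ · cos φ₂ · cos Δλ )
  = atan2(0.67093, 0.68306) = 44.487° → normalised to [0°, 360°): 44.487°.

44°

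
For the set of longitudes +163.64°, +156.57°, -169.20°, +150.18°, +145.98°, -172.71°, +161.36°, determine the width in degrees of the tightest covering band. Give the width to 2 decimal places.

44.82°

Sort the longitudes: -172.71°, -169.20°, +145.98°, +150.18°, +156.57°, +161.36°, +163.64°.
Eastward gaps between consecutive values (wrapping around): 3.51°, 315.18°, 4.20°, 6.39°, 4.79°, 2.28°, 23.65°.
Largest gap = 315.18° ⇒ minimal covering band is its complement: 360° − 315.18° = 44.82°.
Band runs from +145.98° eastward to -169.20°, crossing the antimeridian.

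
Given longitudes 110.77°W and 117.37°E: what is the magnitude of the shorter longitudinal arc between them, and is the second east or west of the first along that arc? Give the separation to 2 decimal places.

Raw difference: 117.37 − -110.77 = 228.14°.
Normalise into (−180°, 180°]: 228.14° − 360° = -131.86°.
Negative ⇒ the second point lies to the west; separation 131.86°.

131.86° west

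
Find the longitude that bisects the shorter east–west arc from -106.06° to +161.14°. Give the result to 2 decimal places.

Signed shortest Δλ from -106.06° to +161.14° is -92.80°.
Midpoint longitude = -106.06° + (-92.80°)/2 = -106.06° − 46.40° = -152.46°.
(The naïve average (-106.06 + +161.14)/2 = 27.54° is on the wrong side of the globe.)

-152.46°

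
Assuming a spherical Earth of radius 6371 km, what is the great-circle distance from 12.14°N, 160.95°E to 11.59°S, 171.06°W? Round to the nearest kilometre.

4063 km

Δλ = -171.06 − 160.95 = -332.01°; wrapped into (−180°, 180°]: 27.99°.
Δφ = -11.59 − 12.14 = -23.73°.
a = sin²(Δφ/2) + cos φ₁ · cos φ₂ · sin²(Δλ/2) = 0.098285.
c = 2·atan2(√a, √(1−a)) = 0.63776 rad → d = 6371·c ≈ 4063.19 km.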